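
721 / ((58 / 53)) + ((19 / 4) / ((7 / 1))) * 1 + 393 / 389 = 208641453 / 315868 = 660.53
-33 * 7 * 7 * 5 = -8085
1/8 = 0.12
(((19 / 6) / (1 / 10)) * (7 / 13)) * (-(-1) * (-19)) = -12635 / 39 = -323.97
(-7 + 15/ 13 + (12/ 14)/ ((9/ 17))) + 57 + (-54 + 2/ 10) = -1402/ 1365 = -1.03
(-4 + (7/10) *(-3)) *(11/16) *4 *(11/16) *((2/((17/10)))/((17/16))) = -7381/578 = -12.77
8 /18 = 4 /9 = 0.44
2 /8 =1 /4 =0.25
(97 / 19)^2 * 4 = 37636 / 361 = 104.25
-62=-62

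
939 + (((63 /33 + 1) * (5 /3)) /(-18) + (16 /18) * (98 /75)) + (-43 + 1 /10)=1480037 /1650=896.99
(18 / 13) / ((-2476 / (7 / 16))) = -63 / 257504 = -0.00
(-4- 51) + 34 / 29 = -1561 / 29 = -53.83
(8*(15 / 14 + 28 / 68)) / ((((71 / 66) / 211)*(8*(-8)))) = -36.36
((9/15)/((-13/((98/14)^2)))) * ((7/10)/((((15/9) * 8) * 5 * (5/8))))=-3087/81250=-0.04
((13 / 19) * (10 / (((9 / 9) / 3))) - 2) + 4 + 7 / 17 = 7409 / 323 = 22.94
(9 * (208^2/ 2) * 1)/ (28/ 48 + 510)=2336256/ 6127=381.31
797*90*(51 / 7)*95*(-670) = -232846339500 / 7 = -33263762785.71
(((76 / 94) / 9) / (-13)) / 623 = -38 / 3425877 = -0.00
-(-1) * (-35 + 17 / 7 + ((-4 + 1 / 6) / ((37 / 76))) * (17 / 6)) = -127927 / 2331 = -54.88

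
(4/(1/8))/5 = 32/5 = 6.40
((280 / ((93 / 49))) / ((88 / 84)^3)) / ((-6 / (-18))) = 15882615 / 41261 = 384.93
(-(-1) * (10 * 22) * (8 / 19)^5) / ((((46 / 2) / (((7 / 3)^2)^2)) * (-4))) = -4327178240 / 4612972437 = -0.94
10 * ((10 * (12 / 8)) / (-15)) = -10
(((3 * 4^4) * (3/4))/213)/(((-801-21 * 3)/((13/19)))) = -26/12141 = -0.00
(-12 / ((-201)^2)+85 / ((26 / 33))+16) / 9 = 43377103 / 3151278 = 13.76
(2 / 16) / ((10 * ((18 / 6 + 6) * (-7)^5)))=-1 / 12101040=-0.00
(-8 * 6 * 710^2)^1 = -24196800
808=808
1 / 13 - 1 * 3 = -38 / 13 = -2.92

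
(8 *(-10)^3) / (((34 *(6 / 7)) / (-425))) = 350000 / 3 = 116666.67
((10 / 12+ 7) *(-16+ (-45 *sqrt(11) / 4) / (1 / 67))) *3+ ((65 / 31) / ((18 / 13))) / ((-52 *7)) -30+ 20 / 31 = -141705 *sqrt(11) / 8 -6333329 / 15624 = -59153.15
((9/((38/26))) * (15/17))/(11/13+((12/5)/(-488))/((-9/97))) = 6.04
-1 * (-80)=80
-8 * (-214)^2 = -366368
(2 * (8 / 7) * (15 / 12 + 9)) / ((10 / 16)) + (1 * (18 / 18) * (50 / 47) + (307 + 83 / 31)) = 17757834 / 50995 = 348.23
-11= -11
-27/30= -0.90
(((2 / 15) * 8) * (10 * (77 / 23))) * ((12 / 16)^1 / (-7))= -88 / 23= -3.83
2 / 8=1 / 4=0.25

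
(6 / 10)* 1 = 3 / 5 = 0.60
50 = 50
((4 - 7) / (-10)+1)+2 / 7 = 111 / 70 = 1.59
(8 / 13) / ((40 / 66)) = 66 / 65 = 1.02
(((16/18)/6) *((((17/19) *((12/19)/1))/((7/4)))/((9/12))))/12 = 1088/204687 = 0.01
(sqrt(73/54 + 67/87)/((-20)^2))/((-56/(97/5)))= -97* sqrt(578202)/58464000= -0.00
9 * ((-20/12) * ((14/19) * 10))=-2100/19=-110.53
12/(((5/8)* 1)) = 96/5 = 19.20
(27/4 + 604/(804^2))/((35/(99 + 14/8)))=31404581/1616040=19.43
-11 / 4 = -2.75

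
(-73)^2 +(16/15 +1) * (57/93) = 79954/15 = 5330.27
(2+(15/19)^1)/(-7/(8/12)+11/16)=-848/2983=-0.28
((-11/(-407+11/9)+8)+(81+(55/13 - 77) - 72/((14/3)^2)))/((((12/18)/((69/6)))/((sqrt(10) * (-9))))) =-1700974269 * sqrt(10)/845936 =-6358.58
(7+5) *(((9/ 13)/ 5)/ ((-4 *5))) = -27/ 325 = -0.08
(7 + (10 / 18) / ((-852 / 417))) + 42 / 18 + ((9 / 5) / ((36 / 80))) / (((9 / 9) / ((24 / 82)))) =1072289 / 104796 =10.23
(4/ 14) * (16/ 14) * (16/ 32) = 8/ 49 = 0.16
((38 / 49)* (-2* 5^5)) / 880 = -11875 / 2156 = -5.51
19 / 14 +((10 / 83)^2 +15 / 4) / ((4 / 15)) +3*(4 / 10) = 64325923 / 3857840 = 16.67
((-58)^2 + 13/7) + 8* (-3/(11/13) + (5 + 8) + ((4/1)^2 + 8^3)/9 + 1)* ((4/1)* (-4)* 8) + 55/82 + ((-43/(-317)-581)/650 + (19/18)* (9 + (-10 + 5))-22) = -394782102961717/5854498650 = -67432.26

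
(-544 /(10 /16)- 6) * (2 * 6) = -52584 /5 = -10516.80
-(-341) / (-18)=-341 / 18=-18.94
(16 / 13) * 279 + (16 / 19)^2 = 1614832 / 4693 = 344.09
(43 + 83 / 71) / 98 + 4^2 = 16.45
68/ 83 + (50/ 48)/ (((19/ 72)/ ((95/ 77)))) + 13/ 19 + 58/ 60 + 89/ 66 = 15826028/ 1821435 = 8.69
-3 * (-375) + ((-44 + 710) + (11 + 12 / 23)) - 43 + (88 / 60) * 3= 202851 / 115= 1763.92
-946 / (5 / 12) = -11352 / 5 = -2270.40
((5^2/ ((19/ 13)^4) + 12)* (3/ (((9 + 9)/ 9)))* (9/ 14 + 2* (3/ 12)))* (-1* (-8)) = 31239456/ 130321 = 239.71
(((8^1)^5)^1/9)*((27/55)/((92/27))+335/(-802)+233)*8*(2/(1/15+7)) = 10315710660608/5377009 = 1918484.92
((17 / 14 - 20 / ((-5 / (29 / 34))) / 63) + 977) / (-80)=-2095451 / 171360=-12.23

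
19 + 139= 158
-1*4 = -4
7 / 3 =2.33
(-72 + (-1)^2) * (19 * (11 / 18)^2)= -163229 / 324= -503.79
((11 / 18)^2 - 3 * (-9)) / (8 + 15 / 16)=35476 / 11583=3.06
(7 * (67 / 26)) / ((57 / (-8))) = -1876 / 741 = -2.53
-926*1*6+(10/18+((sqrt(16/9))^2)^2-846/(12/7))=-979417/162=-6045.78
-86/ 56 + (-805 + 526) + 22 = -7239/ 28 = -258.54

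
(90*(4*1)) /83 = 360 /83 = 4.34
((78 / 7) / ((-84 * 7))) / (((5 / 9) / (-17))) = 0.58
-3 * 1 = -3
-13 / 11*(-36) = 468 / 11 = 42.55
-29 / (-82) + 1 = 111 / 82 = 1.35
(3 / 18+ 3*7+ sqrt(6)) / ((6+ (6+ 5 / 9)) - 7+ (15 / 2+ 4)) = 18*sqrt(6) / 307+ 381 / 307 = 1.38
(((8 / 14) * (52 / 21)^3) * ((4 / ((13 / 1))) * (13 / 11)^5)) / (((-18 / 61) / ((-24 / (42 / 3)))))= 35.75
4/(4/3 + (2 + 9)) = 12/37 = 0.32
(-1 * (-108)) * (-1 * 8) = -864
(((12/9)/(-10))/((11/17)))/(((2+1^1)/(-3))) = 34/165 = 0.21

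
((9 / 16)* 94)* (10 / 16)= 2115 / 64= 33.05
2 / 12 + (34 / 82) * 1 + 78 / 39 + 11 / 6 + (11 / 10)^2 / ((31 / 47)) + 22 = 3590467 / 127100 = 28.25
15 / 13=1.15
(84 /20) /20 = 21 /100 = 0.21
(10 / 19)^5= 100000 / 2476099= 0.04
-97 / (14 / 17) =-1649 / 14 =-117.79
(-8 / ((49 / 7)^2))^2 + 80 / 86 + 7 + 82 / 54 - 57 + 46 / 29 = -3713625581 / 80839269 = -45.94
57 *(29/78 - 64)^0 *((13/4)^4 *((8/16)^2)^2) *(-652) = -265360251/1024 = -259140.87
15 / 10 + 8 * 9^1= 73.50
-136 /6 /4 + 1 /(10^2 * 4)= -6797 /1200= -5.66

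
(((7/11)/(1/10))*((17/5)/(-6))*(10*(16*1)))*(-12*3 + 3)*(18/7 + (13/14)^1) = 66640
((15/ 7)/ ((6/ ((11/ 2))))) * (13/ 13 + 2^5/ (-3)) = -1595/ 84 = -18.99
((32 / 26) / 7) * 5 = 80 / 91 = 0.88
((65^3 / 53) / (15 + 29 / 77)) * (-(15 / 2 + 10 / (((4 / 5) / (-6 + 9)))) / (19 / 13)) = -12370483125 / 1192288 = -10375.42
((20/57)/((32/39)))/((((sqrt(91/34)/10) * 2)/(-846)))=-1105.68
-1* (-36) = 36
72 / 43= 1.67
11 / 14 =0.79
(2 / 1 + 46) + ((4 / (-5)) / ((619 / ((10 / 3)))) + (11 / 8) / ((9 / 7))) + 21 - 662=-591.93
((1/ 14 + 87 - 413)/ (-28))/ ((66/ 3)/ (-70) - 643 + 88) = -22815/ 1088416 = -0.02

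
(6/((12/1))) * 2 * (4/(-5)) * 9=-7.20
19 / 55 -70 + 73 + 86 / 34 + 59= 60658 / 935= 64.87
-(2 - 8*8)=62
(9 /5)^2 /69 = 27 /575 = 0.05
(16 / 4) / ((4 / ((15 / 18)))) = 5 / 6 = 0.83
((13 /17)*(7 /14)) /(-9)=-13 /306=-0.04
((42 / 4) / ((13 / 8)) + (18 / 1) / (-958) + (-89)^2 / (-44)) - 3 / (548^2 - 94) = -2379606246079 / 13708989580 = -173.58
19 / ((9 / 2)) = 38 / 9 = 4.22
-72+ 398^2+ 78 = 158410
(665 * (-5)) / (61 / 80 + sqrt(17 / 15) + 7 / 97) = 29491686000 / 4640309 - 40044704000 * sqrt(255) / 78885253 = -1750.69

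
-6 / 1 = -6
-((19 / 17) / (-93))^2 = -361 / 2499561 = -0.00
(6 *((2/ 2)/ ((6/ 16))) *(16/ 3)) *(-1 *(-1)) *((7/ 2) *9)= 2688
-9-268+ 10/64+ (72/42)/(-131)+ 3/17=-138021447/498848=-276.68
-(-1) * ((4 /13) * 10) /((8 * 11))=5 /143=0.03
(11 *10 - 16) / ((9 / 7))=658 / 9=73.11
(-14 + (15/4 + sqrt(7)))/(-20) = 41/80 -sqrt(7)/20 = 0.38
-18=-18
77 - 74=3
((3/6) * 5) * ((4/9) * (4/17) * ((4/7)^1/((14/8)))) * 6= 1280/2499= 0.51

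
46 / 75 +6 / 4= 317 / 150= 2.11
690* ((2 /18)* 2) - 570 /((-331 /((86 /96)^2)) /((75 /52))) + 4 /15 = 1713965323 /11015680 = 155.59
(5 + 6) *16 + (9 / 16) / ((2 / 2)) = 2825 / 16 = 176.56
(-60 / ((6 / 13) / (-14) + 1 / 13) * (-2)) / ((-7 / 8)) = -3120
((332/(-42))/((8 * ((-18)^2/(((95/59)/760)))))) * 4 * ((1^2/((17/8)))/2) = -83/13648824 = -0.00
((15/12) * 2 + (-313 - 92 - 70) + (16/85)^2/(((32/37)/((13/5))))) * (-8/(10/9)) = 614347722/180625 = 3401.23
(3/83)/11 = 3/913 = 0.00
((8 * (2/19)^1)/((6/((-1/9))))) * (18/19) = -16/1083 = -0.01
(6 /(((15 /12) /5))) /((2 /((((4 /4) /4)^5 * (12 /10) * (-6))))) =-27 /320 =-0.08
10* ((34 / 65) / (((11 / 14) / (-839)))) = -798728 / 143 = -5585.51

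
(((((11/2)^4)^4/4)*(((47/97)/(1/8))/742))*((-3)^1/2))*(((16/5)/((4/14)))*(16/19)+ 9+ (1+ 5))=-15037554544882488981021/448104366080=-33558152259.11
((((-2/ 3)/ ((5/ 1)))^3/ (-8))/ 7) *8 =8/ 23625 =0.00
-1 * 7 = -7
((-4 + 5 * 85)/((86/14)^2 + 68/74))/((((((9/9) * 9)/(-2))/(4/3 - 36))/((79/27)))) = 245.50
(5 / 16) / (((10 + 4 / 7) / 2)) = 35 / 592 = 0.06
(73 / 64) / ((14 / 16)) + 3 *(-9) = -1439 / 56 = -25.70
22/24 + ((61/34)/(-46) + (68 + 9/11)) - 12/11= 1770419/25806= 68.60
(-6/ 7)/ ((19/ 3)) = -18/ 133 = -0.14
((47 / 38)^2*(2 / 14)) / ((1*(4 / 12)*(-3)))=-2209 / 10108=-0.22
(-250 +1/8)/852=-1999/6816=-0.29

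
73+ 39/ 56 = 4127/ 56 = 73.70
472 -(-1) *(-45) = 427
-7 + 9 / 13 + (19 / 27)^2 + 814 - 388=3982117 / 9477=420.19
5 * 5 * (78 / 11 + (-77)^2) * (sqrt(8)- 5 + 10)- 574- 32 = 3264850 * sqrt(2) / 11 + 8155459 / 11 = 1161150.38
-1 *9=-9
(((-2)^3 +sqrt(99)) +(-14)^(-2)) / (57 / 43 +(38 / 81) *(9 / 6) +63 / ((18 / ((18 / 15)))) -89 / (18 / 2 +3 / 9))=9096435 / 3761989 -487620 *sqrt(11) / 537427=-0.59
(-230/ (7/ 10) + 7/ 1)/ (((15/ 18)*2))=-6753/ 35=-192.94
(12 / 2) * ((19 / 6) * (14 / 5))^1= 266 / 5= 53.20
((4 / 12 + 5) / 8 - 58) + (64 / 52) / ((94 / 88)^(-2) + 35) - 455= -527802733 / 1030263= -512.30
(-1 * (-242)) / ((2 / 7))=847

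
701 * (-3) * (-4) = 8412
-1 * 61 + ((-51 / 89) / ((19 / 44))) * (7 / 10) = -523609 / 8455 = -61.93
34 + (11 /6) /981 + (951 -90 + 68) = 5668229 /5886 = 963.00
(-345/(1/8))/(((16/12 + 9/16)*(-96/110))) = 151800/91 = 1668.13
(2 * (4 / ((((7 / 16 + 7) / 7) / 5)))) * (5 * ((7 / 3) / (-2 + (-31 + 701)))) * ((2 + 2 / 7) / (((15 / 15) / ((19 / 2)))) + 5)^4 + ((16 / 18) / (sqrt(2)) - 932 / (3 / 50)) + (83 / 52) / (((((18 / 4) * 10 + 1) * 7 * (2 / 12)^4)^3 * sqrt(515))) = 319341.42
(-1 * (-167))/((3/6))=334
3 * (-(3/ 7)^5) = -729/ 16807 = -0.04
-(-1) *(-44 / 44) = -1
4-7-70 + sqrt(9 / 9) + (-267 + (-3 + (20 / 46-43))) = -8845 / 23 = -384.57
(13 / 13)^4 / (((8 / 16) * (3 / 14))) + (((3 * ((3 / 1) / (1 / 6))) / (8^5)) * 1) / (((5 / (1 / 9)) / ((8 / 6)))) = 573443 / 61440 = 9.33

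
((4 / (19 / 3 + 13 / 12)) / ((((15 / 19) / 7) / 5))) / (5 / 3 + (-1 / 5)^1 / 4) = 127680 / 8633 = 14.79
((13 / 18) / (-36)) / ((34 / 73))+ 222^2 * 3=3257474315 / 22032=147851.96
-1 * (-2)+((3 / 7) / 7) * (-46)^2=6446 / 49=131.55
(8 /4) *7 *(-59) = -826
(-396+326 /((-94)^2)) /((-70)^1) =349873 /61852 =5.66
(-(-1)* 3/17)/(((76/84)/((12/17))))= 756/5491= 0.14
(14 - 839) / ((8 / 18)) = -7425 / 4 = -1856.25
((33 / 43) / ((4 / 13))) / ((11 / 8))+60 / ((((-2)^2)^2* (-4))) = 603 / 688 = 0.88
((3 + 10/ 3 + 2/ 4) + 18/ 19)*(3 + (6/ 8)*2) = 35.01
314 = 314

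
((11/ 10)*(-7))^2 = 59.29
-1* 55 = -55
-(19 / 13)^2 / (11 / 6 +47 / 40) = -120 / 169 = -0.71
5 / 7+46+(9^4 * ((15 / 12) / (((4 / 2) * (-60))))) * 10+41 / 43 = -3061867 / 4816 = -635.77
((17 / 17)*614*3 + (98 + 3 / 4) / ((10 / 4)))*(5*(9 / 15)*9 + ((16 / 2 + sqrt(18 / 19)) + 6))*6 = 33867*sqrt(38) / 19 + 462849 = 473836.91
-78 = -78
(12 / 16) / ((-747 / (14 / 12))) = -7 / 5976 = -0.00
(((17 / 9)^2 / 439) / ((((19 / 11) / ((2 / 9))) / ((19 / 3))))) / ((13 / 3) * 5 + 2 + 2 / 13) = 82654 / 297308799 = 0.00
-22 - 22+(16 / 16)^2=-43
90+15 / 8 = 735 / 8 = 91.88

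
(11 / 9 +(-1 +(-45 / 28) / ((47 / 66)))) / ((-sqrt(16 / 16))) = 12049 / 5922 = 2.03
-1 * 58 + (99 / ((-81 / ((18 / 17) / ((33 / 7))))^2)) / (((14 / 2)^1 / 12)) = -4978202 / 85833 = -58.00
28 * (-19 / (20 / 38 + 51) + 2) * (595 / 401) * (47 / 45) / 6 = 125048294 / 10599633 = 11.80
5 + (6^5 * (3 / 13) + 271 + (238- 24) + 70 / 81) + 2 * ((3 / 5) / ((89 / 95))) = 2286.61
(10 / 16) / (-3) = -5 / 24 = -0.21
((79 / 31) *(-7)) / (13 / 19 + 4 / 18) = -94563 / 4805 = -19.68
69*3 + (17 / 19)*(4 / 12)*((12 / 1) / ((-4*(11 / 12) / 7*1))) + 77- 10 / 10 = 57719 / 209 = 276.17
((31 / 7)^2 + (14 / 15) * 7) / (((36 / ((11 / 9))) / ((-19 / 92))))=-0.18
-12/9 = -4/3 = -1.33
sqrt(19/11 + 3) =2 * sqrt(143)/11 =2.17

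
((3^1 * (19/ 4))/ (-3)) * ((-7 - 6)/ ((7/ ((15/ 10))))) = 741/ 56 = 13.23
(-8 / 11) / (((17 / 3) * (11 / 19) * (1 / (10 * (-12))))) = 26.60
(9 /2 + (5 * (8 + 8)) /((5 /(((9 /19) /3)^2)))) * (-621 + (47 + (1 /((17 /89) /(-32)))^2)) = 14051118033 /104329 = 134680.85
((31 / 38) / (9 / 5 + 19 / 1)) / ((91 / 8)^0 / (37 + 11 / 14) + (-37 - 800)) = -81995 / 1749783568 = -0.00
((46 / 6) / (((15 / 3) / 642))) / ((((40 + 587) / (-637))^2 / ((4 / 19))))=213.91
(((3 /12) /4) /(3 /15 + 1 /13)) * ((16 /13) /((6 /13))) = 65 /108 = 0.60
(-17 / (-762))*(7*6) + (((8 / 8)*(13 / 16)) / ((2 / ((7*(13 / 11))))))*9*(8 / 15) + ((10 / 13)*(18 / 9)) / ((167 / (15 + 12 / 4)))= 1045414813 / 60657740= 17.23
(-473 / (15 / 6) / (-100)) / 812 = 473 / 203000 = 0.00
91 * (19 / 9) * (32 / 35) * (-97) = -766688 / 45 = -17037.51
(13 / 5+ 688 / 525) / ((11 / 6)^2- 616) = -0.01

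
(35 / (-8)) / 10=-7 / 16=-0.44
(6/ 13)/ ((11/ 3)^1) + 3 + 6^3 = 31335/ 143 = 219.13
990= 990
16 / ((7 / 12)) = 192 / 7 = 27.43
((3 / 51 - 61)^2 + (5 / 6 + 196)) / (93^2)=6781085 / 14997366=0.45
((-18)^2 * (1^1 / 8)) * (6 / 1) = 243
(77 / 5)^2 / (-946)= -539 / 2150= -0.25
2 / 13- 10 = -128 / 13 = -9.85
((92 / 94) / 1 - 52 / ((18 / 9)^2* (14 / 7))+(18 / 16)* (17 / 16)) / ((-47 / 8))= 26025 / 35344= 0.74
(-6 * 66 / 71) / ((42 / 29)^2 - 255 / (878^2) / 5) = -85577374608 / 32181850145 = -2.66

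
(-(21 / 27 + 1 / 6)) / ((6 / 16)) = -68 / 27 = -2.52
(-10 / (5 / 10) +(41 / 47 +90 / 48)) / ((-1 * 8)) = 6487 / 3008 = 2.16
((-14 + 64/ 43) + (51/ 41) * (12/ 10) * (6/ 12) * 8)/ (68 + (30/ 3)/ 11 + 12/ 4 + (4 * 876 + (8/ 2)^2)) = -634238/ 348289465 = -0.00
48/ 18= 8/ 3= 2.67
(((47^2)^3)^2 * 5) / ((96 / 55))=31952657854960859016275 / 96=332840185989175614752.86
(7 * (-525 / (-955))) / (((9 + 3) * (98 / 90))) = 225 / 764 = 0.29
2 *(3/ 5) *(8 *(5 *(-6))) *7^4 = -691488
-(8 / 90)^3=-64 / 91125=-0.00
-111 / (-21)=37 / 7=5.29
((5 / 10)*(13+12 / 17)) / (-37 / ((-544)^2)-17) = -2028032 / 5030949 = -0.40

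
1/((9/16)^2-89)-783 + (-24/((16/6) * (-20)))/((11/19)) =-782.23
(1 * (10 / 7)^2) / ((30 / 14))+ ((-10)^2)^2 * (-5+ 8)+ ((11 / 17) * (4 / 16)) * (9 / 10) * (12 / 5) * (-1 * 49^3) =-198259813 / 17850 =-11106.99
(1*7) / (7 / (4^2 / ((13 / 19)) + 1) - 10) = -2219 / 3079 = -0.72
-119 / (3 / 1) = -119 / 3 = -39.67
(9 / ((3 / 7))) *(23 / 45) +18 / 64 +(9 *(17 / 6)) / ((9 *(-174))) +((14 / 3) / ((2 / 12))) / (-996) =38023547 / 3466080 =10.97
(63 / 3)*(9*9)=1701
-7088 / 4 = -1772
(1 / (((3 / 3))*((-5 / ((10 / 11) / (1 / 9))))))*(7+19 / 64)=-4203 / 352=-11.94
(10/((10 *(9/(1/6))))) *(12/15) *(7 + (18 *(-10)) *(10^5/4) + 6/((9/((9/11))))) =-98999834/1485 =-66666.55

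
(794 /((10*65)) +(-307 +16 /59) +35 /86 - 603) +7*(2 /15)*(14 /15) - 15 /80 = -107739035143 /118731600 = -907.42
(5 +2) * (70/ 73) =490/ 73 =6.71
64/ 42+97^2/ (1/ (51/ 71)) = 6760.10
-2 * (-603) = 1206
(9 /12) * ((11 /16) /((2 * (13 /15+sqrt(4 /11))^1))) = 70785 /122752- 7425 * sqrt(11) /61376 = 0.18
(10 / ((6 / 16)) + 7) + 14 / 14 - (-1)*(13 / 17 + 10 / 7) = 13159 / 357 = 36.86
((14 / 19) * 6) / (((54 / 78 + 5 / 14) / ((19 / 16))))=1911 / 382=5.00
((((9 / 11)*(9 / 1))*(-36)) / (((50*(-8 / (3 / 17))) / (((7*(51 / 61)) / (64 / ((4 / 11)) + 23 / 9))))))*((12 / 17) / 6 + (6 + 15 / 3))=78121827 / 1833104900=0.04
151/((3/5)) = 755/3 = 251.67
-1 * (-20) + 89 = 109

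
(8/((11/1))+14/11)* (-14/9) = -28/9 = -3.11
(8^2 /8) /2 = 4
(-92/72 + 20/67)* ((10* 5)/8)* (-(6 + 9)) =147625/1608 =91.81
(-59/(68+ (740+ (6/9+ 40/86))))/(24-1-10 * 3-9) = 7611/1670048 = 0.00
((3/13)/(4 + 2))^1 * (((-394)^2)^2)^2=290361999865470382208/13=22335538451190029400.62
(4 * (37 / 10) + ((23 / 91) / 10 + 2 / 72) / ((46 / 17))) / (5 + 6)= 11166277 / 8288280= 1.35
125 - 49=76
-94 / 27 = -3.48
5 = 5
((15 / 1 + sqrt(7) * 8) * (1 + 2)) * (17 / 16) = 765 / 16 + 51 * sqrt(7) / 2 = 115.28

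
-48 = -48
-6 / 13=-0.46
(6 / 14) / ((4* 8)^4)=3 / 7340032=0.00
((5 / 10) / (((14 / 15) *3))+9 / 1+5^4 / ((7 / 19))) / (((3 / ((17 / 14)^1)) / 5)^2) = 115014775 / 16464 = 6985.83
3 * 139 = 417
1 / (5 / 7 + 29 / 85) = 0.95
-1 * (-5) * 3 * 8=120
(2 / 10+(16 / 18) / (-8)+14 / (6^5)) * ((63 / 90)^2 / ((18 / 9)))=86387 / 3888000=0.02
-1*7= -7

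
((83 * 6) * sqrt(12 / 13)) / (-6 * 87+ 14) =-249 * sqrt(39) / 1651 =-0.94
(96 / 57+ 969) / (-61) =-18443 / 1159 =-15.91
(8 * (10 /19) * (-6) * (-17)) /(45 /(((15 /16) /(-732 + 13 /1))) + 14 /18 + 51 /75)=-229500 /18441571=-0.01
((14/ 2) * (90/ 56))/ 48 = 15/ 64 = 0.23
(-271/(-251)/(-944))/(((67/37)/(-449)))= 4502123/15875248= 0.28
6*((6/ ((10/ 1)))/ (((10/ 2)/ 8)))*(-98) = -14112/ 25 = -564.48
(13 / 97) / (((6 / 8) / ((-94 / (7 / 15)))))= -24440 / 679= -35.99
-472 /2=-236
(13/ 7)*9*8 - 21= 789/ 7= 112.71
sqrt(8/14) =2 * sqrt(7)/7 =0.76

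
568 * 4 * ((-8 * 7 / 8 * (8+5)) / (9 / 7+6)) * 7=-10130848 / 51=-198644.08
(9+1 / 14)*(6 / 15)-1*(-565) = 19902 / 35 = 568.63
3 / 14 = 0.21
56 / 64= 7 / 8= 0.88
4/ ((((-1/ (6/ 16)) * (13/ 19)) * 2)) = -57/ 52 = -1.10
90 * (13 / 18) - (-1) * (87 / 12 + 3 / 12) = 145 / 2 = 72.50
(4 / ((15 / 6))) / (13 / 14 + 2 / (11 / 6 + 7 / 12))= 3248 / 3565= 0.91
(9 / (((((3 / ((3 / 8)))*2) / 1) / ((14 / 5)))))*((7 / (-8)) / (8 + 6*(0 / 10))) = -441 / 2560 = -0.17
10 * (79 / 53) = 790 / 53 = 14.91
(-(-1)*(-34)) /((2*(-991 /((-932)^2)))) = 14900.71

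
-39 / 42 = -13 / 14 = -0.93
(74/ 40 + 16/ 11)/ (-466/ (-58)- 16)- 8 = -427643/ 50820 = -8.41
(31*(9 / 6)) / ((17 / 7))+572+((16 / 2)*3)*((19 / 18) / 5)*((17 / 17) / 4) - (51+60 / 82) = 11305661 / 20910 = 540.68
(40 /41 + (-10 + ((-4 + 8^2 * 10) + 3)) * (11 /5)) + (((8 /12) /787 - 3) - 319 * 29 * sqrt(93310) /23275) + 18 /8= 2679502901 /1936020 - 9251 * sqrt(93310) /23275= 1262.61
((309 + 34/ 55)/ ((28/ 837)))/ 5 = 14253273/ 7700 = 1851.07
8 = 8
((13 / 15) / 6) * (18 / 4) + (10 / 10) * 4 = 4.65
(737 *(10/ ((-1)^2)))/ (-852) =-8.65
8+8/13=112/13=8.62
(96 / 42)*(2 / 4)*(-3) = -24 / 7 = -3.43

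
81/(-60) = -27/20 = -1.35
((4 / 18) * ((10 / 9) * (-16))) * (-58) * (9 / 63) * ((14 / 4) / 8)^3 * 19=134995 / 2592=52.08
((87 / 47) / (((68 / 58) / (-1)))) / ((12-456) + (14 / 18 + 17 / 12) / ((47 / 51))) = 15138 / 4234241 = 0.00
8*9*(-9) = -648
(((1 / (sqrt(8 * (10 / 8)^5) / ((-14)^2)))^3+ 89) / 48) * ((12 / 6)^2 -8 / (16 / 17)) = -5860.01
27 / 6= 9 / 2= 4.50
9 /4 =2.25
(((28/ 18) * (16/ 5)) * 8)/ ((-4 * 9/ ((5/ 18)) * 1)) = -0.31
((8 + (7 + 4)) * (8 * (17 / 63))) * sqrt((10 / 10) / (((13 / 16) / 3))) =10336 * sqrt(39) / 819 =78.81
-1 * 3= -3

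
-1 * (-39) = 39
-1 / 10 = -0.10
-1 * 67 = -67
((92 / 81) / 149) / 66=46 / 398277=0.00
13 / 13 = 1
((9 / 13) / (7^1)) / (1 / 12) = 108 / 91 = 1.19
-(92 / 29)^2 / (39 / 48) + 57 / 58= -249359 / 21866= -11.40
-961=-961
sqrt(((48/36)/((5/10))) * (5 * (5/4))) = 5 * sqrt(6)/3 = 4.08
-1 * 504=-504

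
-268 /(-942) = 134 /471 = 0.28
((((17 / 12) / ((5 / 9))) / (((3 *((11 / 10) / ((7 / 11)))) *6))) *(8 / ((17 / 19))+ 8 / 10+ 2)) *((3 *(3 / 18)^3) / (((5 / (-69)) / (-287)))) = 23057293 / 435600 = 52.93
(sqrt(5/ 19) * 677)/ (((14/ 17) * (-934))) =-11509 * sqrt(95)/ 248444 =-0.45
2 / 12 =1 / 6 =0.17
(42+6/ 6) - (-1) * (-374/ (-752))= 16355/ 376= 43.50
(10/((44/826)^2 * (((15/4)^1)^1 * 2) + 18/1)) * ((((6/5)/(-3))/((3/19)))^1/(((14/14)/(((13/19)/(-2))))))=2217397/4610808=0.48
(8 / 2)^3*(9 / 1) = 576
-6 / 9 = -2 / 3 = -0.67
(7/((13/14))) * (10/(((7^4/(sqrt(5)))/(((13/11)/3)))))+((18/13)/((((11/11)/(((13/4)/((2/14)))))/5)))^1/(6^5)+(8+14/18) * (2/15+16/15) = 20 * sqrt(5)/1617+91183/8640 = 10.58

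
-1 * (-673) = 673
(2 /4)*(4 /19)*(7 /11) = 14 /209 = 0.07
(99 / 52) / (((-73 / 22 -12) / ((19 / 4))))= -20691 / 35048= -0.59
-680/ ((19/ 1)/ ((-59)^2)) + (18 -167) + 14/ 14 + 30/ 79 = -187220898/ 1501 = -124730.78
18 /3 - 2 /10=5.80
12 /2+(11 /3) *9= 39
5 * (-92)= -460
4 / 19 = 0.21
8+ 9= 17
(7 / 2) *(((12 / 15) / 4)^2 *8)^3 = 1792 / 15625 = 0.11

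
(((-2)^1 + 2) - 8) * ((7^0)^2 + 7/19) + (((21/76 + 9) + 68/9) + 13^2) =174.88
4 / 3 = 1.33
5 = 5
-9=-9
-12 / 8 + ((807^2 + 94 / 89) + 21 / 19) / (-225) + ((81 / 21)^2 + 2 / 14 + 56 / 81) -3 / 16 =-7732880889809 / 2684631600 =-2880.43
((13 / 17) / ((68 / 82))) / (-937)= -533 / 541586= -0.00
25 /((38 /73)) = 1825 /38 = 48.03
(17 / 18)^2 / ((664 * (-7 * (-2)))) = 289 / 3011904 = 0.00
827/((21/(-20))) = -16540/21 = -787.62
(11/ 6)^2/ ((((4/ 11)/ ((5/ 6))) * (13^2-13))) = 6655/ 134784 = 0.05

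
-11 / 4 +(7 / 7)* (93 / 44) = -7 / 11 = -0.64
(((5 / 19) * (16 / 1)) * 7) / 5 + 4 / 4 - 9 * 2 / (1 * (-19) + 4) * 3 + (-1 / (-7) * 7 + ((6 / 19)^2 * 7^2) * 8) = 91308 / 1805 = 50.59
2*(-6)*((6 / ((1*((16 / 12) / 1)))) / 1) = -54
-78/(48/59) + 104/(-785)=-602927/6280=-96.01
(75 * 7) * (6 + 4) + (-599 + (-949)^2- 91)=905161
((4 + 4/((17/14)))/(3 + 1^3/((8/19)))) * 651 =645792/731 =883.44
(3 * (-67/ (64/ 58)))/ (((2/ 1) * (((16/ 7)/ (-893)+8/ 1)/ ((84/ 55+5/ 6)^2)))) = -7370504485813/ 116141414400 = -63.46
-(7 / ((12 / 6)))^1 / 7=-1 / 2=-0.50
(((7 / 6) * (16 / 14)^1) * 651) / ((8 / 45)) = 9765 / 2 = 4882.50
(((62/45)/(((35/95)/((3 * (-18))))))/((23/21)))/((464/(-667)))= 5301/20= 265.05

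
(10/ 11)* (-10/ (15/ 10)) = -200/ 33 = -6.06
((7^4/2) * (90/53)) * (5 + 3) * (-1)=-864360/53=-16308.68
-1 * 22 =-22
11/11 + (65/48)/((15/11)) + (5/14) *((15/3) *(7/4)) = 737/144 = 5.12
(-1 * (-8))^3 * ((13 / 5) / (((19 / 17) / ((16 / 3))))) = 1810432 / 285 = 6352.39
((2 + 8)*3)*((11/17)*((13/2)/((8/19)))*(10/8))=203775/544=374.59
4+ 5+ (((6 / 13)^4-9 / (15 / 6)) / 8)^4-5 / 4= 829266404040818152767361 / 106466657469308774560000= 7.79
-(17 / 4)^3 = -4913 / 64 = -76.77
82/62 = 41/31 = 1.32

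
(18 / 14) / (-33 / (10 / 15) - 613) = -18 / 9275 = -0.00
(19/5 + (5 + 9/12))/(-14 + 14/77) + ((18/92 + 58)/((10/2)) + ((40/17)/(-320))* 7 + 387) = 94591149/237728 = 397.90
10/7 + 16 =122/7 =17.43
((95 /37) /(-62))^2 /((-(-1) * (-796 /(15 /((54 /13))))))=-0.00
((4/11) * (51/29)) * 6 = 1224/319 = 3.84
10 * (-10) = -100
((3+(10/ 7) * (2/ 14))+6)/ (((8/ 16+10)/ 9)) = 7.89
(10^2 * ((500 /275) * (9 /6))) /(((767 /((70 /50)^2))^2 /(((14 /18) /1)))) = 134456 /97067685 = 0.00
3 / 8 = 0.38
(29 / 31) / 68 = 29 / 2108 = 0.01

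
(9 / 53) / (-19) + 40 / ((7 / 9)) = 51.42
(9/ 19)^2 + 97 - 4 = 33654/ 361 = 93.22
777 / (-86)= -777 / 86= -9.03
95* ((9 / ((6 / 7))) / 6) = 665 / 4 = 166.25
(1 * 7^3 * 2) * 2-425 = 947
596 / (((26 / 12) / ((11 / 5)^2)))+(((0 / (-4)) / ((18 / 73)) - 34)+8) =424246 / 325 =1305.37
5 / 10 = 1 / 2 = 0.50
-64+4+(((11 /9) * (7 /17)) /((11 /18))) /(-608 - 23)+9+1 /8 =-4366001 /85816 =-50.88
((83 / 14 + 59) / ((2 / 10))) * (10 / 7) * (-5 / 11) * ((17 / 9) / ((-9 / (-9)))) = -214625 / 539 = -398.19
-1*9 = -9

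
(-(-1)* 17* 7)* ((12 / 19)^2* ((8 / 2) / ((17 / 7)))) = 28224 / 361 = 78.18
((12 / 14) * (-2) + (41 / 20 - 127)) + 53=-10313 / 140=-73.66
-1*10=-10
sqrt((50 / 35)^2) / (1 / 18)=180 / 7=25.71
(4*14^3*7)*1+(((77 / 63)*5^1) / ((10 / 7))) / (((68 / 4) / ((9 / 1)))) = 2612365 / 34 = 76834.26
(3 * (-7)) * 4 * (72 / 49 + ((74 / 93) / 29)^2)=-2095930288 / 16972221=-123.49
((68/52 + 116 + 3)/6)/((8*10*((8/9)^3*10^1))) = 95013/2662400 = 0.04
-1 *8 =-8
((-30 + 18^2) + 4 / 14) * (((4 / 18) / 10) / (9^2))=412 / 5103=0.08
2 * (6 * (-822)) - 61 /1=-9925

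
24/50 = 12/25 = 0.48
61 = 61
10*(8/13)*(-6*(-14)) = 6720/13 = 516.92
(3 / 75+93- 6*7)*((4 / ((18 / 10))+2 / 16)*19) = 1024309 / 450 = 2276.24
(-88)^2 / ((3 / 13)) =100672 / 3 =33557.33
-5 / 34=-0.15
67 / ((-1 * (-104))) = 67 / 104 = 0.64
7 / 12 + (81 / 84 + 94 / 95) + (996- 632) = 1462483 / 3990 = 366.54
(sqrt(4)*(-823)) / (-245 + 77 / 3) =2469 / 329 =7.50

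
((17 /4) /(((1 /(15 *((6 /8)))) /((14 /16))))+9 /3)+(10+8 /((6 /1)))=21569 /384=56.17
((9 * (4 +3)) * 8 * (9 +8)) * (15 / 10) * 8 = 102816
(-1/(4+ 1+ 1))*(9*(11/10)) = -33/20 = -1.65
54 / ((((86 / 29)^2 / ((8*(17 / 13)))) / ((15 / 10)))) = 2316114 / 24037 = 96.36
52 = 52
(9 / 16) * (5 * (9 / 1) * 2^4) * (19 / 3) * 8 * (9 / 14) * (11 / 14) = 507870 / 49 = 10364.69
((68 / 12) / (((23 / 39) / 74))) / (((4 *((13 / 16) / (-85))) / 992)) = -424298240 / 23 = -18447749.57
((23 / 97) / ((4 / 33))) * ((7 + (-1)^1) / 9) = 253 / 194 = 1.30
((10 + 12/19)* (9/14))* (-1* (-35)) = 4545/19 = 239.21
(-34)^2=1156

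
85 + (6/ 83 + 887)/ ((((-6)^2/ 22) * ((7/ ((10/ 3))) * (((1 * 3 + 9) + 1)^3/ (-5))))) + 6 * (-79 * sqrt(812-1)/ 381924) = 2909221390/ 34464339-79 * sqrt(811)/ 63654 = 84.38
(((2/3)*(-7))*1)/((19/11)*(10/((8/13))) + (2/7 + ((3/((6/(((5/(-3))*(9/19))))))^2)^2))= -2247776608/13668813891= -0.16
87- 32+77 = 132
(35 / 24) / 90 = 7 / 432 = 0.02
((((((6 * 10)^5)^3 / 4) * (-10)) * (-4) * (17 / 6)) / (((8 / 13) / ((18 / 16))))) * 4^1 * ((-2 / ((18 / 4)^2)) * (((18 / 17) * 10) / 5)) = -20374682664960000000000000000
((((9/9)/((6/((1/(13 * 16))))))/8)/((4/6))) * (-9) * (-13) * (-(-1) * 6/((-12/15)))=-0.13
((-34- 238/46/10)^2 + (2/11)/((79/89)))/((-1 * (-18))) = 6086722861/91940200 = 66.20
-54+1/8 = -431/8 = -53.88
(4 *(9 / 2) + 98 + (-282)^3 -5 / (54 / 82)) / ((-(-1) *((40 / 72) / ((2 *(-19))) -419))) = 23008726742 / 429909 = 53519.99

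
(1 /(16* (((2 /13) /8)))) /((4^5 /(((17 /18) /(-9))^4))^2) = 0.00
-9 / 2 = -4.50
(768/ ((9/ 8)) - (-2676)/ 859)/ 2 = 883630/ 2577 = 342.89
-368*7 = -2576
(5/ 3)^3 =125/ 27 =4.63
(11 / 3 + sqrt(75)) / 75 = 11 / 225 + sqrt(3) / 15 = 0.16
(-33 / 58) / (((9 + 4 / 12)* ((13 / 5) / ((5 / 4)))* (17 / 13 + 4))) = -825 / 149408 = -0.01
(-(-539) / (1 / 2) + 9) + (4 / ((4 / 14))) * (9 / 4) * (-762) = -22916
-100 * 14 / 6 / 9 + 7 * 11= 1379 / 27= 51.07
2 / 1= 2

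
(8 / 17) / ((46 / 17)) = 4 / 23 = 0.17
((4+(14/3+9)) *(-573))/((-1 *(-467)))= -10123/467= -21.68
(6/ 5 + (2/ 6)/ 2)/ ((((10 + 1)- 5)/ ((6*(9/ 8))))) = 123/ 80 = 1.54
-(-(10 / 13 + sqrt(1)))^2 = -529 / 169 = -3.13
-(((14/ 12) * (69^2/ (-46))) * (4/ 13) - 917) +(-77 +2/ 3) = 34235/ 39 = 877.82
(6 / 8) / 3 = 0.25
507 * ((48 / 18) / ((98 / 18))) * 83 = 1009944 / 49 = 20611.10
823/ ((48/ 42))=5761/ 8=720.12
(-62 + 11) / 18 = -17 / 6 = -2.83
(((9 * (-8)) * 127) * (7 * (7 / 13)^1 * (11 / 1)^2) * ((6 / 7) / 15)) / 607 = -392.60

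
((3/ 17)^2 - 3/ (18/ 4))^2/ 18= 303601/ 13530402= 0.02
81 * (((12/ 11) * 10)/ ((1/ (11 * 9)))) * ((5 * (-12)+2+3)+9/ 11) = -52138080/ 11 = -4739825.45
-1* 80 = -80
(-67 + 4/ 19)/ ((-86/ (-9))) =-11421/ 1634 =-6.99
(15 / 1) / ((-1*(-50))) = 3 / 10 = 0.30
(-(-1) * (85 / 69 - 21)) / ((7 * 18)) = -682 / 4347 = -0.16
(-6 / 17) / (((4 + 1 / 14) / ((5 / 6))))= -70 / 969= -0.07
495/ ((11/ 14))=630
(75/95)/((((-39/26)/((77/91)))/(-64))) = 7040/247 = 28.50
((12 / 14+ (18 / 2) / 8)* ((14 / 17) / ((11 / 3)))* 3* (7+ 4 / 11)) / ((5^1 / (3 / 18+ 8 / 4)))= 350649 / 82280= 4.26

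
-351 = -351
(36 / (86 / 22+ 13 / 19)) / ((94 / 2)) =627 / 3760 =0.17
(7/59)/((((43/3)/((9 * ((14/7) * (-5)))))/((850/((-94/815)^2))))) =-266769365625/5604233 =-47601.41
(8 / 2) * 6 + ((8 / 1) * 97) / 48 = 241 / 6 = 40.17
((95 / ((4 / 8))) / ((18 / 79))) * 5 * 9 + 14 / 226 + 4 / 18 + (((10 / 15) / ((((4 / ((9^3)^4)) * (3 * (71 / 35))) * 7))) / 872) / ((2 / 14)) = 1121734338592691 / 125929008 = 8907672.32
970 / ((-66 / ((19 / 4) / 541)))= -9215 / 71412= -0.13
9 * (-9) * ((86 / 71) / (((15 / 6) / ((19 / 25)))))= -264708 / 8875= -29.83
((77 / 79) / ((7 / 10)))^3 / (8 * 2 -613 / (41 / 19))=-54571000 / 5418991649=-0.01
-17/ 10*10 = -17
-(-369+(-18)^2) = 45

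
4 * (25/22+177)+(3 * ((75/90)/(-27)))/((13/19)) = 5501231/7722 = 712.41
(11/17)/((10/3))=33/170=0.19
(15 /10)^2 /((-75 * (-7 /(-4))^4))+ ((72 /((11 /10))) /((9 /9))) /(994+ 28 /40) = 1198752 /19147975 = 0.06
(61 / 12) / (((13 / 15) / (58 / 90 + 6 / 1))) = 1403 / 36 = 38.97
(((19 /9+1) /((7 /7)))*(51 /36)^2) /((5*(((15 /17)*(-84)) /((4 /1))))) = -4913 /72900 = -0.07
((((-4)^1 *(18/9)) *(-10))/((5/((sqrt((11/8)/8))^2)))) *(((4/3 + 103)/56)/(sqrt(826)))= 3443 *sqrt(826)/555072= 0.18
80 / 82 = 40 / 41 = 0.98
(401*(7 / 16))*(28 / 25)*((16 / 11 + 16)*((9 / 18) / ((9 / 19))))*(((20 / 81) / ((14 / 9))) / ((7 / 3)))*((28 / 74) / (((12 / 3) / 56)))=23893184 / 18315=1304.57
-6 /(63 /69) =-46 /7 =-6.57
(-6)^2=36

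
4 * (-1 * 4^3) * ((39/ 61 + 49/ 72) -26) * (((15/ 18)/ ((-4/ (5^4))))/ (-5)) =270987500/ 1647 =164534.00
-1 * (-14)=14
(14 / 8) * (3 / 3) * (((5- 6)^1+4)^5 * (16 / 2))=3402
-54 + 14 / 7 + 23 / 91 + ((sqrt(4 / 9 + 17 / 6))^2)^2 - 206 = -7282649 / 29484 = -247.00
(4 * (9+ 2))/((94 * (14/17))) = 187/329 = 0.57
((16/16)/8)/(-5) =-1/40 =-0.02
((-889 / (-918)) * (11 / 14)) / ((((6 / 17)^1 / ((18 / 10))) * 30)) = 1397 / 10800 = 0.13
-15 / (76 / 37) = -555 / 76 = -7.30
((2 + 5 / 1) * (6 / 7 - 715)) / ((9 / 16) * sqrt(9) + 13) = -79984 / 235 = -340.36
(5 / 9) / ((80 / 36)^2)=9 / 80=0.11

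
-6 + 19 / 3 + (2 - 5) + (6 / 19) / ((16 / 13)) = -1099 / 456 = -2.41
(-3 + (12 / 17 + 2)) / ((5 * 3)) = -1 / 51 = -0.02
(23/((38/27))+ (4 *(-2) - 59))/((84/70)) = -9625/228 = -42.21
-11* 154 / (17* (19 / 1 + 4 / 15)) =-25410 / 4913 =-5.17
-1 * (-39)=39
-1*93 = -93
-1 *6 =-6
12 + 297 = 309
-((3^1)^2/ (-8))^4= -6561/ 4096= -1.60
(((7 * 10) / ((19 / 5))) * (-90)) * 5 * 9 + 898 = -1400438 / 19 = -73707.26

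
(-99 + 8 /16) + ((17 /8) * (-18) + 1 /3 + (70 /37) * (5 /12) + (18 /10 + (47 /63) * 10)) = -5891279 /46620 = -126.37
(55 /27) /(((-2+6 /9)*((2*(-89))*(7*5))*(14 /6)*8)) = 11 /837312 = 0.00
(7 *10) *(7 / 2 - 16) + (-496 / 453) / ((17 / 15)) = -2248605 / 2567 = -875.97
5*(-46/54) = -115/27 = -4.26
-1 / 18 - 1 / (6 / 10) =-31 / 18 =-1.72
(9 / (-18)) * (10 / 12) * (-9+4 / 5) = 41 / 12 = 3.42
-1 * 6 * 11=-66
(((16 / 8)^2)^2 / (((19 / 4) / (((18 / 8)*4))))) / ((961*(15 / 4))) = 768 / 91295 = 0.01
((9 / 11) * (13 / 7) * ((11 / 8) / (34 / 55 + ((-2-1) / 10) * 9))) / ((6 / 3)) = -6435 / 12824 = -0.50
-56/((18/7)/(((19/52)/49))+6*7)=-76/525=-0.14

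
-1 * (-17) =17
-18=-18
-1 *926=-926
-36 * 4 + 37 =-107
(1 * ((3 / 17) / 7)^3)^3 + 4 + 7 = 52639934194369241152 / 4785448563124474679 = 11.00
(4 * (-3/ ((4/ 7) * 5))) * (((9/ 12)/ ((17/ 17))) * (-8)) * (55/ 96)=231/ 16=14.44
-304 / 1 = -304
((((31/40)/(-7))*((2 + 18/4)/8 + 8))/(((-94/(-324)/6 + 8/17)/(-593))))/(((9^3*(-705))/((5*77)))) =-3437621/4116000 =-0.84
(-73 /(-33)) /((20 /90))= 219 /22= 9.95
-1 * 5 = -5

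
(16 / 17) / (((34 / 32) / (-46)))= -11776 / 289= -40.75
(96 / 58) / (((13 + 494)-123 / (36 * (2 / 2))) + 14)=576 / 180119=0.00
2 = 2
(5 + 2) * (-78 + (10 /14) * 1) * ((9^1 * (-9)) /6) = 14607 /2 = 7303.50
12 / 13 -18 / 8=-69 / 52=-1.33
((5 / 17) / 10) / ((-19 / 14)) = -7 / 323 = -0.02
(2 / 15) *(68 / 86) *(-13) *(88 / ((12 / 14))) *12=-1089088 / 645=-1688.51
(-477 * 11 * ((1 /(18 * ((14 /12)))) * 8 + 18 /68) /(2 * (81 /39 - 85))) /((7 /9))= 8575983 /326536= 26.26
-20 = -20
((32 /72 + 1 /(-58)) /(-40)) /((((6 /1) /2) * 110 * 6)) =-223 /41342400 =-0.00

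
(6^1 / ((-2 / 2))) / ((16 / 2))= -3 / 4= -0.75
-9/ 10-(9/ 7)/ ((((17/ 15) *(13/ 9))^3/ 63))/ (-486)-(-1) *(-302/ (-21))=15321766808/ 1133355405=13.52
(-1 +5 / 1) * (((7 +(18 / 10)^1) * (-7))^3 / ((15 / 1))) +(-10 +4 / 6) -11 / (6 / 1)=-233786771 / 3750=-62343.14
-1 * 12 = -12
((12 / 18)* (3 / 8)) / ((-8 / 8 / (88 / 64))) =-11 / 32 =-0.34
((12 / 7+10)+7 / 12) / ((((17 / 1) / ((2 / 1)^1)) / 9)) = 3099 / 238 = 13.02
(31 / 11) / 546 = 31 / 6006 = 0.01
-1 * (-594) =594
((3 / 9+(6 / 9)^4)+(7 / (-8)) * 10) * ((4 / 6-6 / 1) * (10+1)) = 117172 / 243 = 482.19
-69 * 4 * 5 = -1380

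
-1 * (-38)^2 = -1444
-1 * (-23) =23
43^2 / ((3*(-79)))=-1849 / 237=-7.80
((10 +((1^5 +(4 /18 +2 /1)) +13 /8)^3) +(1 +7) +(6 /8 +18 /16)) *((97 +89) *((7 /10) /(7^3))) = 1547732443 /30481920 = 50.78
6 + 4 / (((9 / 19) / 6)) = 170 / 3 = 56.67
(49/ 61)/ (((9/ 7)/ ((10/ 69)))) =3430/ 37881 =0.09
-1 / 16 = -0.06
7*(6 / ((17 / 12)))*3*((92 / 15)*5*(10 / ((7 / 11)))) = 728640 / 17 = 42861.18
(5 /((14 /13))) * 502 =2330.71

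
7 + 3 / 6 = 15 / 2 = 7.50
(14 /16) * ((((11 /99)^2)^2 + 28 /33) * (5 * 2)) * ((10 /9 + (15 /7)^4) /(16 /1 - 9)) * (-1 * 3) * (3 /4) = -52.98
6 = 6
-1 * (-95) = 95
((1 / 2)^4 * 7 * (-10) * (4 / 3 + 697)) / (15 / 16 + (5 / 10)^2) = -146650 / 57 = -2572.81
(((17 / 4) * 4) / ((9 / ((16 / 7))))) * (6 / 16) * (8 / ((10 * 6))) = 68 / 315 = 0.22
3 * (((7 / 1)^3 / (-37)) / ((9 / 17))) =-5831 / 111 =-52.53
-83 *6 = -498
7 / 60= 0.12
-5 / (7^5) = -5 / 16807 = -0.00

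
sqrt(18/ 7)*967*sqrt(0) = 0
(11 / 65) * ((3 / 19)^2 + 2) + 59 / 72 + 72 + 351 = 716613427 / 1689480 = 424.16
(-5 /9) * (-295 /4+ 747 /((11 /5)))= -58475 /396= -147.66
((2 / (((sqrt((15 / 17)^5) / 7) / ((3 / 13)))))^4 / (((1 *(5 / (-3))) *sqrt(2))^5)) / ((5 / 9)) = -29042408129868294 *sqrt(2) / 4358062744140625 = -9.42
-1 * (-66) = 66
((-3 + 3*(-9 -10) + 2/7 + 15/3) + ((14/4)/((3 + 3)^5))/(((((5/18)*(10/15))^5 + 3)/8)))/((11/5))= -94215596245/3788386448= -24.87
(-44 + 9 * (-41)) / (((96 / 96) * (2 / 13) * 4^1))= -5369 / 8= -671.12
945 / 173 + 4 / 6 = 3181 / 519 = 6.13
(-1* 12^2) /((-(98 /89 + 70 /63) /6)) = 173016 /443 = 390.56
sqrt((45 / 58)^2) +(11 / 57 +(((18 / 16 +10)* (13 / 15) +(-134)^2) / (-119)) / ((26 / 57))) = -67511427299 / 204575280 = -330.01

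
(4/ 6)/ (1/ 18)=12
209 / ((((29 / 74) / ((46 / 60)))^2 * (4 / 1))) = 151358009 / 756900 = 199.97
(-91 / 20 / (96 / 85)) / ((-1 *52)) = 119 / 1536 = 0.08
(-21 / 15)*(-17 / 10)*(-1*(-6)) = 357 / 25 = 14.28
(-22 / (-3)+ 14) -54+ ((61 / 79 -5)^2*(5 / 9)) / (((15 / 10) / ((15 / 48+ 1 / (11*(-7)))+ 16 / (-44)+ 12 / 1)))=1202836177 / 25950078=46.35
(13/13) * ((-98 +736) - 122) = 516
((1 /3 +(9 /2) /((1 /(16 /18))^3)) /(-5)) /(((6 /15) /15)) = -26.20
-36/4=-9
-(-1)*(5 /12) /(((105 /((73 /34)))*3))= 73 /25704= 0.00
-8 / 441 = -0.02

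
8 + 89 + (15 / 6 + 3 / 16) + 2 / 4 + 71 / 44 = 17917 / 176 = 101.80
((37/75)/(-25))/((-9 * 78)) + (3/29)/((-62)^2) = 4036681/73365142500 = 0.00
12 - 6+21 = 27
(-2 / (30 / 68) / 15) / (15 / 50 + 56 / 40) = -8 / 45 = -0.18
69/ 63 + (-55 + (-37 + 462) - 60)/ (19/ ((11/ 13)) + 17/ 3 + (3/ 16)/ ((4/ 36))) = 3799277/ 330519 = 11.49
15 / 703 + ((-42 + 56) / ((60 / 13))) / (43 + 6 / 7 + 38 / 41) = 24144101 / 271069770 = 0.09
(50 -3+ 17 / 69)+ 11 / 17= 56179 / 1173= 47.89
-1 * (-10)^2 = -100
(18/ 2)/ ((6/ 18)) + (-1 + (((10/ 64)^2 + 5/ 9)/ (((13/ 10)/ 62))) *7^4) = 1989947227/ 29952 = 66437.87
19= 19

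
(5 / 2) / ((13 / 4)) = 10 / 13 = 0.77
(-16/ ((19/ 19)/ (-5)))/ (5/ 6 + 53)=480/ 323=1.49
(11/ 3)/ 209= 1/ 57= 0.02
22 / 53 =0.42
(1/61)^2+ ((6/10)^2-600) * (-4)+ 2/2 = 2399.56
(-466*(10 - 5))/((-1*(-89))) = -2330/89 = -26.18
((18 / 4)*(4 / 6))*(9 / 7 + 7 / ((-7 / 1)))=6 / 7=0.86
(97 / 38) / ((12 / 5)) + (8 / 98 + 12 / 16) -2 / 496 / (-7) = 328289 / 173166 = 1.90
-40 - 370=-410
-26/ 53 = -0.49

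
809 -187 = 622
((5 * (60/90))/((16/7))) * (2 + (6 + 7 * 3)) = 42.29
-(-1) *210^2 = 44100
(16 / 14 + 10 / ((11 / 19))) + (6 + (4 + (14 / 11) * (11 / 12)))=13667 / 462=29.58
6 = 6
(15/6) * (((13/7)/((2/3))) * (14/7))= 195/14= 13.93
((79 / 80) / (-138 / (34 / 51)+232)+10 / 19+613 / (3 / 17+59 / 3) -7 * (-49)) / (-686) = -3600040253 / 6595204000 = -0.55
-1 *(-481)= 481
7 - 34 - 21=-48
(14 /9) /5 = 14 /45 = 0.31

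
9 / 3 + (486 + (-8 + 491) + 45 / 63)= 6809 / 7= 972.71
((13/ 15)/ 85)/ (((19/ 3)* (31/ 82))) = 1066/ 250325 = 0.00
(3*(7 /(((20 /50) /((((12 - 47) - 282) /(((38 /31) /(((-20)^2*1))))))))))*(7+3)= -54307105.26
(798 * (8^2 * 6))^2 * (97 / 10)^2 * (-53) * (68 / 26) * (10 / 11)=-796042932570095616 / 715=-1113346758839294.57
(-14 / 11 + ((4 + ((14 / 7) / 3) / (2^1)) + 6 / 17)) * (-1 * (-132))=7660 / 17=450.59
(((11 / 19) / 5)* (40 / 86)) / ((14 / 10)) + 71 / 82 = 424089 / 468958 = 0.90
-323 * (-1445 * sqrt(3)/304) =24565 * sqrt(3)/16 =2659.24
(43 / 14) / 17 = 43 / 238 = 0.18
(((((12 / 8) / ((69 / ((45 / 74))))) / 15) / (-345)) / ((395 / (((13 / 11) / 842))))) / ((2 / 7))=-91 / 2864304990800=-0.00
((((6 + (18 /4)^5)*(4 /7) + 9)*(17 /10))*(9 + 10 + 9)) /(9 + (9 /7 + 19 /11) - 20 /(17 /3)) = 265901097 /44420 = 5986.07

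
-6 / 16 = -3 / 8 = -0.38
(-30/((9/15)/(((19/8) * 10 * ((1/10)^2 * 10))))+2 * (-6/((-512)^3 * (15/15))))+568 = 15074328579/33554432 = 449.25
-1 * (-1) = 1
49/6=8.17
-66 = -66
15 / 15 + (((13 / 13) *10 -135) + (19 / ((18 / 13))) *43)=8389 / 18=466.06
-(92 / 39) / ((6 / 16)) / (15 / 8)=-5888 / 1755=-3.35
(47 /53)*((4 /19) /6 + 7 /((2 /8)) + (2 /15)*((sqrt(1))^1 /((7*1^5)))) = 16544 /665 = 24.88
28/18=14/9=1.56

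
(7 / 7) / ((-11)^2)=1 / 121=0.01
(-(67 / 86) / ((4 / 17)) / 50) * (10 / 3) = -1139 / 5160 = -0.22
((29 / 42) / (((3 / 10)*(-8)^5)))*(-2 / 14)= 145 / 14450688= 0.00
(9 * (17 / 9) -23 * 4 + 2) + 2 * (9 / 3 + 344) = 621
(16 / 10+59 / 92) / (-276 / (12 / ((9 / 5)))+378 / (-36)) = -1031 / 23874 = -0.04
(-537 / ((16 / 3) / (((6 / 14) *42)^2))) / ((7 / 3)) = -391473 / 28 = -13981.18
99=99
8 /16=0.50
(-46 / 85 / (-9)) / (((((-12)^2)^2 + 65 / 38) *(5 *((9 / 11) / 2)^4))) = 409479488 / 19776338262225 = 0.00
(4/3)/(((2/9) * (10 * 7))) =3/35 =0.09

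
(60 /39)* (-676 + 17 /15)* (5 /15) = -40492 /117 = -346.09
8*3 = 24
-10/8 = -5/4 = -1.25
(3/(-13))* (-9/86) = 27/1118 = 0.02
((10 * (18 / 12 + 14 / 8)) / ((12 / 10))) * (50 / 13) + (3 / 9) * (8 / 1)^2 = 251 / 2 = 125.50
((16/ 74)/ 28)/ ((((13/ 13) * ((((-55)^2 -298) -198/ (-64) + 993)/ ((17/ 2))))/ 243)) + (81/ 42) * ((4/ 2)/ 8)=40025799/ 82285336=0.49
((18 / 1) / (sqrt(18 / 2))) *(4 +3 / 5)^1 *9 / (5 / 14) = 17388 / 25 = 695.52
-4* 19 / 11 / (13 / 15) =-1140 / 143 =-7.97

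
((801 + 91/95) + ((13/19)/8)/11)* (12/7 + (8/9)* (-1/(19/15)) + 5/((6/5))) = 4153.54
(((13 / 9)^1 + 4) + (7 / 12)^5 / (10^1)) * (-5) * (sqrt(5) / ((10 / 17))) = -230593559 * sqrt(5) / 4976640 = -103.61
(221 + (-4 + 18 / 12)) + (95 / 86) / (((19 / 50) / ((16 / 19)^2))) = 6847551 / 31046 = 220.56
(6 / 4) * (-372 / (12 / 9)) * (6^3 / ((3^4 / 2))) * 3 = -6696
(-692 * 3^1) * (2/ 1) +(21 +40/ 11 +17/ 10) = -4125.66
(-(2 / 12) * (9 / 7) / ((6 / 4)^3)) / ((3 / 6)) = -0.13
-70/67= -1.04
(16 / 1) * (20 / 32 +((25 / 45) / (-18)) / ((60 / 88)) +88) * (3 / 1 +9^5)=6779130232 / 81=83692965.83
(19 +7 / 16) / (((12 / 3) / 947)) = 294517 / 64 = 4601.83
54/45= 6/5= 1.20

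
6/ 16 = 3/ 8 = 0.38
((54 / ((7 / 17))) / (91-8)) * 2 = 3.16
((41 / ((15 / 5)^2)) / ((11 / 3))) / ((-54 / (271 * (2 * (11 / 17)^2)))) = -122221 / 23409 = -5.22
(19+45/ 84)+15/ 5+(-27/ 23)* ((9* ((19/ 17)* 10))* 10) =-12680879/ 10948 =-1158.28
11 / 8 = 1.38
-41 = -41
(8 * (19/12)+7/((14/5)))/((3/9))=91/2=45.50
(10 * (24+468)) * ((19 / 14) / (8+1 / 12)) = 560880 / 679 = 826.04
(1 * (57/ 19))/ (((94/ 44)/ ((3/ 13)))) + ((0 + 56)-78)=-13244/ 611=-21.68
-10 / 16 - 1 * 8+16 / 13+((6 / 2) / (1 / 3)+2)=375 / 104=3.61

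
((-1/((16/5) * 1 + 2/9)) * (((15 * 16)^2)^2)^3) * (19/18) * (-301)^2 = -11226217850540906250240000000000000/11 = -1020565259140082386385455000000000.00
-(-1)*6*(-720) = -4320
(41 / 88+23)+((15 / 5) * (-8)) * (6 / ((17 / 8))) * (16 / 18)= -55007 / 1496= -36.77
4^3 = 64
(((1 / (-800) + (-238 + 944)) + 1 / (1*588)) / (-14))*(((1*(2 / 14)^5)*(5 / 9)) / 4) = -83025653 / 199231522560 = -0.00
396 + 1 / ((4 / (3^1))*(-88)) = 139389 / 352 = 395.99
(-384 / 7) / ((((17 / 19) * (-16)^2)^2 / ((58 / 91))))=-31407 / 47127808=-0.00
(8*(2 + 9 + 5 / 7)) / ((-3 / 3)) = -93.71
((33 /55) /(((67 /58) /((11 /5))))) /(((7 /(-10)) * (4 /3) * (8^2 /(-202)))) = 289971 /75040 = 3.86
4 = 4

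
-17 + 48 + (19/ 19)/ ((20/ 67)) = 34.35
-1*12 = -12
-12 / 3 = -4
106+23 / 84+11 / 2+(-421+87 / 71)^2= 176322.53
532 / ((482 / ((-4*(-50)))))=53200 / 241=220.75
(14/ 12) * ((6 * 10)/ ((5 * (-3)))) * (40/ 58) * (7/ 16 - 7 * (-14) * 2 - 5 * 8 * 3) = -42805/ 174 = -246.01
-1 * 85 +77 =-8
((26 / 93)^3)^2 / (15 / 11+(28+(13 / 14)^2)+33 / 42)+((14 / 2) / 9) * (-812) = -27320088908015044708 / 43258410655583589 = -631.56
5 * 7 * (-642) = -22470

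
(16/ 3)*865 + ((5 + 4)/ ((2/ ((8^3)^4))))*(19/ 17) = 17626546018064/ 51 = 345618549373.80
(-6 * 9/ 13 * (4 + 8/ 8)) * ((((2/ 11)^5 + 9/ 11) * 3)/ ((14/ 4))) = -213517620/ 14655641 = -14.57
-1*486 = -486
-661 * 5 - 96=-3401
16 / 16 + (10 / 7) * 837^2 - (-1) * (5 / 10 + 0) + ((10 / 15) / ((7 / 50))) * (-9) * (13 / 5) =14009841 / 14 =1000702.93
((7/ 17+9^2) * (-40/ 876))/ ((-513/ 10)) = 138400/ 1909899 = 0.07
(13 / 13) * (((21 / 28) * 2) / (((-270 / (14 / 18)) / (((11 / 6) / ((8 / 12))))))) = -0.01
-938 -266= -1204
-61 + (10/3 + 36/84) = -1202/21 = -57.24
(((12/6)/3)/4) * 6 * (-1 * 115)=-115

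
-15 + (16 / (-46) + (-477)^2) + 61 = 5234217 / 23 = 227574.65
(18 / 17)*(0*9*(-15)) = 0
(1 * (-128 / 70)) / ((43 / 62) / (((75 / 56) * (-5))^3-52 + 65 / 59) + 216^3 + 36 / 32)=-57753493587456 / 318293399468490245905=-0.00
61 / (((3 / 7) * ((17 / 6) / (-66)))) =-56364 / 17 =-3315.53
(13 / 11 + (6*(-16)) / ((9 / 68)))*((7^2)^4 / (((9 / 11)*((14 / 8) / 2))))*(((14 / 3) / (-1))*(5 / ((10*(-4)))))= -275522898994 / 81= -3401517271.53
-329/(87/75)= -8225/29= -283.62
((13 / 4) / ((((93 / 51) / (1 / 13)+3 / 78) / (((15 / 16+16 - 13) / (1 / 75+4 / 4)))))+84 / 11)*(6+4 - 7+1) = 458665347 / 14038112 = 32.67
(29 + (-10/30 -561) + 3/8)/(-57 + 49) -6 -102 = -7969/192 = -41.51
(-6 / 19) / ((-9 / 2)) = 4 / 57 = 0.07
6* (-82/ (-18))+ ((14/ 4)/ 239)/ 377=14776913/ 540618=27.33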